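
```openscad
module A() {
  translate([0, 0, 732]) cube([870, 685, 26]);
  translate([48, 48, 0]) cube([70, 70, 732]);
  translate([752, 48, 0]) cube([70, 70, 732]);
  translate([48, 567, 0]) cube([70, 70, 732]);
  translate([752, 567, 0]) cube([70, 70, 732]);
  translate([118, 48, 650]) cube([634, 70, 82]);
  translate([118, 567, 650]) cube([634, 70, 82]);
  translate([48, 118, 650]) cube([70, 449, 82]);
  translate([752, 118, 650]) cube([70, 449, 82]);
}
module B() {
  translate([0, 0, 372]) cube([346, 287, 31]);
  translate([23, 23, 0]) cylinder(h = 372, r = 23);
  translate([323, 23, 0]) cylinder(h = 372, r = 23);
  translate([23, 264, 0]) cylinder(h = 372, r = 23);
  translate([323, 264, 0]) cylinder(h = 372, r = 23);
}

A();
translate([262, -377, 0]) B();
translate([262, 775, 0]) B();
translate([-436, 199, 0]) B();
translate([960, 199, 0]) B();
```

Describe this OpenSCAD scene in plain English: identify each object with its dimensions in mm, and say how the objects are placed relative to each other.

A is a table: top 870 mm (x) × 685 mm (y), 26 mm thick, upper face at z = 758 mm, on four 70×70 mm square legs, each inset 48 mm from the nearest pair of top edges, running from z = 0 to the bottom of the top. Four apron rails, 70 mm thick and 82 mm tall, run between adjacent legs with their top edges flush with the underside of the top and their outer faces flush with the legs' outer faces.

B is a four-legged stool. The seat is 346×287 mm, 31 mm thick, top at z = 403 mm. It stands on four round legs, each 46 mm in diameter, from z = 0 to the seat underside, each leg's axis is inset half a diameter from the nearest pair of seat edges (so the leg's bounding box is flush with the corner).

Four stools sit around the table at the −y, +y, −x, +x sides.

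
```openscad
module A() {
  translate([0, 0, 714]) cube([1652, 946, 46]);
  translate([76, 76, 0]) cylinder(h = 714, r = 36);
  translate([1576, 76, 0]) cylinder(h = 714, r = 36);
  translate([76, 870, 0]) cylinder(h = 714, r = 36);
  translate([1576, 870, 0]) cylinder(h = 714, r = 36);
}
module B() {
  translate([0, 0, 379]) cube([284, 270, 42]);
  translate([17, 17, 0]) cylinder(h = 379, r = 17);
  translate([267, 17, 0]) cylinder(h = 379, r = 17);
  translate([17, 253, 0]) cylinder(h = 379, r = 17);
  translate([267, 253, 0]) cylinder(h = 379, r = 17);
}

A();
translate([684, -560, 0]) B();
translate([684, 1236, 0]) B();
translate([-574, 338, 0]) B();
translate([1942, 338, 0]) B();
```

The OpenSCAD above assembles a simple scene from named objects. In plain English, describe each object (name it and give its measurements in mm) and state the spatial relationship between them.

A is a table with a 1652×946 mm rectangular top, 46 mm thick, top surface at z = 760 mm, supported by four round legs of 72 mm diameter, each leg's bounding box inset 40 mm from the nearest pair of top edges, running from the floor.

B is a four-legged stool. The seat is 284×270 mm, 42 mm thick, top at z = 421 mm. It stands on four round legs, each 34 mm in diameter, from z = 0 to the seat underside, each leg's axis is inset half a diameter from the nearest pair of seat edges (so the leg's bounding box is flush with the corner).

Four stools sit around the table at the −y, +y, −x, +x sides.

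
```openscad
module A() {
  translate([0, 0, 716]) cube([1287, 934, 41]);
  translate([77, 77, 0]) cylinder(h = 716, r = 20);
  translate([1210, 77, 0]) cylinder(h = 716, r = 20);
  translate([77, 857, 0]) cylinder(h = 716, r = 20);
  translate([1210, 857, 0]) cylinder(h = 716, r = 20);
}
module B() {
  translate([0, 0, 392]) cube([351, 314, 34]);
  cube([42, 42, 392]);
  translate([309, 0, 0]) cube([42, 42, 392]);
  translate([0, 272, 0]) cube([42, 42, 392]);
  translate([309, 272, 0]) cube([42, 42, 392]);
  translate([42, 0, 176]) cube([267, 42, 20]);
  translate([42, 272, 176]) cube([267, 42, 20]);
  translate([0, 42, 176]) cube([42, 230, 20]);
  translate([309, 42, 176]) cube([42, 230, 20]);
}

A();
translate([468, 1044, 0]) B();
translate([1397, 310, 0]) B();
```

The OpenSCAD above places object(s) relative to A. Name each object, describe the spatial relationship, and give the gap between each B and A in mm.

Each stool's nearest face is 110 mm from the table's bounding box.

A is a table. B is a stool. Two stools sit around the table at the +y, +x sides. The gap between each stool and the table is 110 mm.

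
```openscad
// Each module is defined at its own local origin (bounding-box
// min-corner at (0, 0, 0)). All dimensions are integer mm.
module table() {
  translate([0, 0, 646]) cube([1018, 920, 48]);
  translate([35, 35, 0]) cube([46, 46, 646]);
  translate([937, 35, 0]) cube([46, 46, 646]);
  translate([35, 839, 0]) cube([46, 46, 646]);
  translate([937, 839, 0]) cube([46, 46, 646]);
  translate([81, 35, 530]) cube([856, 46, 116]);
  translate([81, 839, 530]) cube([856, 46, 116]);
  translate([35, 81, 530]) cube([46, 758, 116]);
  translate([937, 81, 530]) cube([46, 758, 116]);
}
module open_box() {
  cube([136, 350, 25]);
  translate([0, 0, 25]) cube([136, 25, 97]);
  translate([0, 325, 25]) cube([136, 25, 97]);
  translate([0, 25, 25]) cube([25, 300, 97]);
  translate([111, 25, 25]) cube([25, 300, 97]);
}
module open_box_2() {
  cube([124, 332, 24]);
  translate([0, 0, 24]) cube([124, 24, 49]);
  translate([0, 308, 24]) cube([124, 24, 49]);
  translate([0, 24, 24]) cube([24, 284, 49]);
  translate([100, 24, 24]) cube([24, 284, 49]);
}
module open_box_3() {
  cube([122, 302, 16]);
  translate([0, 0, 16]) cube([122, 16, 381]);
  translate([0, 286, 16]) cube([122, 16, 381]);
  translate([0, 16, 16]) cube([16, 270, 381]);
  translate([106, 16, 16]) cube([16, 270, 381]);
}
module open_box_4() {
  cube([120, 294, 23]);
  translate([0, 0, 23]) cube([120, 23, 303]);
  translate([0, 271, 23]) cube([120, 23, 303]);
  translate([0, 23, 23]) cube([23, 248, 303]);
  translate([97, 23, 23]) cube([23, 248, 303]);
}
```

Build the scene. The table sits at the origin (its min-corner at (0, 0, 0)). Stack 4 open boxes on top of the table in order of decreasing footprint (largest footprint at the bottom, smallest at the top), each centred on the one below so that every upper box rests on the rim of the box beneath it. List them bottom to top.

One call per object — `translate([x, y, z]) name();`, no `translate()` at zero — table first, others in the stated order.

table();
translate([441, 285, 694]) open_box();
translate([447, 294, 816]) open_box_2();
translate([448, 309, 889]) open_box_3();
translate([449, 313, 1286]) open_box_4();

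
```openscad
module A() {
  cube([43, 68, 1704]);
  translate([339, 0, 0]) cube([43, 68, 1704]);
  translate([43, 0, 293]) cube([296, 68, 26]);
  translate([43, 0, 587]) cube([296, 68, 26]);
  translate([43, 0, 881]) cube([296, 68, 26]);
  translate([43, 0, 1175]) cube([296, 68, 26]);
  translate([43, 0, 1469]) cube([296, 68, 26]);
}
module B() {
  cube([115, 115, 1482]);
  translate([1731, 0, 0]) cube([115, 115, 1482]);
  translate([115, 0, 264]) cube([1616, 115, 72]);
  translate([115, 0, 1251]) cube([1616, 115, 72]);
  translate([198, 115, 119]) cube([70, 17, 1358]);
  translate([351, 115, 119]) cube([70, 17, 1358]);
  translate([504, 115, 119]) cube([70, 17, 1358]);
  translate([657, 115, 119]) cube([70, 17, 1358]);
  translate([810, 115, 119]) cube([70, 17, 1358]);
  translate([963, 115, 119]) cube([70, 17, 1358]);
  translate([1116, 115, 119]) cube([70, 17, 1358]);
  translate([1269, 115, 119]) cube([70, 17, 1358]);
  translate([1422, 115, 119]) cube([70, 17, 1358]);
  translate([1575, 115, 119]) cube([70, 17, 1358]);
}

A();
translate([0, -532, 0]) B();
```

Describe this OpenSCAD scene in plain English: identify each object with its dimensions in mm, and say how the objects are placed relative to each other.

A is a straight ladder. Two 43×68 mm vertical rails, 1704 mm tall, stand 382 mm apart (outside-to-outside) with their front faces coplanar on the −y side. 5 rungs, each 68 mm deep and 26 mm tall, span between the inner faces of the rails, front faces flush with the rails. The lowest rung's underside is at z = 293 mm and rungs are spaced 294 mm apart (underside to underside).

B is a fence section. Two 115×115 mm posts, 1482 mm tall, stand on the floor with a clear span of 1616 mm between their inner faces. Two horizontal rails of 115×72 mm section span the gap between the posts with their undersides at z = 264 mm and z = 1251 mm, flush with the posts' −y face. 10 pickets, each 70 mm wide, 17 mm thick and 1358 mm tall, are fixed to the +y face of the rails with their bottoms at z = 119 mm, evenly spaced across the span with equal gaps (rounded down to the nearest mm) at the −x end and between each pair — any rounding remainder accumulates at the +x end.

The fence section is on the floor beside the ladder on its −y side.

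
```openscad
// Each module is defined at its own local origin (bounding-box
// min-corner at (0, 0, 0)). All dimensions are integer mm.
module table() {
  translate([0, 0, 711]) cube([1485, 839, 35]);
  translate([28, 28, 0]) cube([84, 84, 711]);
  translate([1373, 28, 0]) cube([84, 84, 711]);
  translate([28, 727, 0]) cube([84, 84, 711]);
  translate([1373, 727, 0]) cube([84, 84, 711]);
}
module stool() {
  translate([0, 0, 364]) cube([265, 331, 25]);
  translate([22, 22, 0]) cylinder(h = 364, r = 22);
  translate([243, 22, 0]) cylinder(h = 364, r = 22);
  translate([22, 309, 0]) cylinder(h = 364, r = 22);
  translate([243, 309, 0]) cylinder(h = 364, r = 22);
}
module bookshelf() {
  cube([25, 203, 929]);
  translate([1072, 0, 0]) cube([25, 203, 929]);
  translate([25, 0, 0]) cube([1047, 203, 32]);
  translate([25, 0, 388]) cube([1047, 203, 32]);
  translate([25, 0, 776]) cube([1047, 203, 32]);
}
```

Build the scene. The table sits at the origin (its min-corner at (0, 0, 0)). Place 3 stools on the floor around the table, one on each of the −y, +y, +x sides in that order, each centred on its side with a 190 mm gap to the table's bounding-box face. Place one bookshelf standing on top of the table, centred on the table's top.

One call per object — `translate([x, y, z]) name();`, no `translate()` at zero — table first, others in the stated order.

table();
translate([610, -521, 0]) stool();
translate([610, 1029, 0]) stool();
translate([1675, 254, 0]) stool();
translate([194, 318, 746]) bookshelf();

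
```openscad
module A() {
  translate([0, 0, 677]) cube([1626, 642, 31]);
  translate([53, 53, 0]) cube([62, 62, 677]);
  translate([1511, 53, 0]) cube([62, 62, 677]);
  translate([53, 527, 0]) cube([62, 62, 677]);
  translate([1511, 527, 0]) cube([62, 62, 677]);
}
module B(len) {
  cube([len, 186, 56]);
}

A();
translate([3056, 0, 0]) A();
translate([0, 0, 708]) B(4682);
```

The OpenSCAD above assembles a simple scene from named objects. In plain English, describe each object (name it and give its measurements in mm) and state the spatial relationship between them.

A is a table: top 1626 mm (x) × 642 mm (y), 31 mm thick, upper face at z = 708 mm, on four 62×62 mm square legs, each inset 53 mm from the nearest pair of top edges, running from z = 0 to the bottom of the top.

B is a rectangular beam 4682 mm long (x), 186 mm deep (y), 56 mm thick (z).

The beam spans the tops of two tables placed 1430 mm apart, resting at z = 708 mm.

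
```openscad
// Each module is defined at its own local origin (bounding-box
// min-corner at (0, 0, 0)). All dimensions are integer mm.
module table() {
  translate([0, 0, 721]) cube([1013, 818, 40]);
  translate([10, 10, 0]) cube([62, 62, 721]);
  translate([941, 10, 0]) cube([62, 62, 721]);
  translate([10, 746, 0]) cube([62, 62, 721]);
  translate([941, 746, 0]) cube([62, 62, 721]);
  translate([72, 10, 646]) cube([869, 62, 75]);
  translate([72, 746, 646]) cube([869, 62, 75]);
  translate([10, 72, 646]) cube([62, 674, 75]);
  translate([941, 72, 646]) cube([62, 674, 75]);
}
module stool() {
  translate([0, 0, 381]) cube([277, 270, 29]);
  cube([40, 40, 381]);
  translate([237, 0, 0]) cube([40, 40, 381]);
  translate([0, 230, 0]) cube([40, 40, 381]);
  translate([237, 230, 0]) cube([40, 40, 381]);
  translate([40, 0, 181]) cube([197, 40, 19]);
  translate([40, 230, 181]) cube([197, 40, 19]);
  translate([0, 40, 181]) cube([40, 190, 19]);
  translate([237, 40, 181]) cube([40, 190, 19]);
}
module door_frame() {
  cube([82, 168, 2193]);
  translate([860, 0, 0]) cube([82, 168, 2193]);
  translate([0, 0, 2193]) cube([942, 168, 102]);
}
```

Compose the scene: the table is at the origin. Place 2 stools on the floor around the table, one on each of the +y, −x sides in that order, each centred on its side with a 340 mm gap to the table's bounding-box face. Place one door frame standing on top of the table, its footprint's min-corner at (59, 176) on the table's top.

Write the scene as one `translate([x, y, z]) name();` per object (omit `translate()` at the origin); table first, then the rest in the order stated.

table();
translate([368, 1158, 0]) stool();
translate([-617, 274, 0]) stool();
translate([59, 176, 761]) door_frame();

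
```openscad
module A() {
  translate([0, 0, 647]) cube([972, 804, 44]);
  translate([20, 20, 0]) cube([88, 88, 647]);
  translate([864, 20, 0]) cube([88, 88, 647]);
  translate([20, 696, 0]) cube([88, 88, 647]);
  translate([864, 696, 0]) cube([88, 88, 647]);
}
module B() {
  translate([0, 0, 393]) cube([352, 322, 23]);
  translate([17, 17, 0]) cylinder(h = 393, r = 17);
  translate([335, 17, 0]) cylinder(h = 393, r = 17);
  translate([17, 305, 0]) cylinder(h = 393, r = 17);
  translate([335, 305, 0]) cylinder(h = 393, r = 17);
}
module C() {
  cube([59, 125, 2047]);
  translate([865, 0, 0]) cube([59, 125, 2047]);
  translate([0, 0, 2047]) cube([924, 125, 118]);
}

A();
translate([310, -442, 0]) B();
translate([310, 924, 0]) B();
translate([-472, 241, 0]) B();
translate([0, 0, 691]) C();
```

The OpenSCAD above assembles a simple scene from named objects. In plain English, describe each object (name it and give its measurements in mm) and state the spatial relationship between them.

A is a table with a 972×804 mm rectangular top, 44 mm thick, top surface at z = 691 mm, supported by four 88×88 mm square legs, each inset 20 mm from the nearest pair of top edges, running from the floor.

B is a four-legged stool. The seat is 352×322 mm, 23 mm thick, top at z = 416 mm. It stands on four round legs, each 34 mm in diameter, from z = 0 to the seat underside, each leg's axis is inset half a diameter from the nearest pair of seat edges (so the leg's bounding box is flush with the corner).

C is a rectangular door frame: two vertical jambs of 59×125 mm section, 2047 mm tall, with a clear opening 806 mm wide between their inner faces. A header 118 mm tall and 125 mm deep lies on top of the jambs and spans the full outside width.

Three stools sit around the table at the −y, +y, −x sides. The door frame is on top of the table.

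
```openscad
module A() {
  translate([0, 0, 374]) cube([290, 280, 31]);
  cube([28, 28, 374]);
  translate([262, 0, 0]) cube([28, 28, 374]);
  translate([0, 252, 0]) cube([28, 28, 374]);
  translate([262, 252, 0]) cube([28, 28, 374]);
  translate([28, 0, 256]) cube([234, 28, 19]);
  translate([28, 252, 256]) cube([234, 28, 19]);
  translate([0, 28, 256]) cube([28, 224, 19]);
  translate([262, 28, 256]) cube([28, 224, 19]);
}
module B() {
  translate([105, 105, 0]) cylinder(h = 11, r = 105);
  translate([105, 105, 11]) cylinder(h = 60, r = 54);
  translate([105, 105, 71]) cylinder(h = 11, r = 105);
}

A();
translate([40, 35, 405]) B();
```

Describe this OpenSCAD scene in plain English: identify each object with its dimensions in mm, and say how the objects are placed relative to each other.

A is a simple wooden stool: a rectangular seat 290 mm (x) by 280 mm (y), 31 mm thick, top face at z = 405 mm, on four square legs, each 28×28 mm in cross-section. The legs rest on z = 0, each flush with a corner of the seat. Four stretchers, 28 mm wide and 19 mm tall, connect adjacent legs with their undersides at z = 256 mm, each running between the inner faces of the legs it joins and aligned with the legs' outer faces on the other axis.

B is a spool: two coaxial disc flanges of radius 105 mm and thickness 11 mm, joined by a core cylinder of radius 54 mm and height 60 mm. The lower flange rests on z = 0 and the three cylinders share a vertical axis.

The spool is on top of the stool, centred.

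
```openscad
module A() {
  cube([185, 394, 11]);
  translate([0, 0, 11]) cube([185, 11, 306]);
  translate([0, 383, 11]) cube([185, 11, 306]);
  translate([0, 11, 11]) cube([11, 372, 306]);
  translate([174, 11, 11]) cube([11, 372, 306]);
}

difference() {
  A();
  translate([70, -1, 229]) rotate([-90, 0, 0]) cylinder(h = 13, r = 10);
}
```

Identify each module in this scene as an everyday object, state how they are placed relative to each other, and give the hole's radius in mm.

The subtracted cylinder has r = 10 mm.

A is an open box. The open box has a circular hole through its front wall. The hole's radius is 10 mm.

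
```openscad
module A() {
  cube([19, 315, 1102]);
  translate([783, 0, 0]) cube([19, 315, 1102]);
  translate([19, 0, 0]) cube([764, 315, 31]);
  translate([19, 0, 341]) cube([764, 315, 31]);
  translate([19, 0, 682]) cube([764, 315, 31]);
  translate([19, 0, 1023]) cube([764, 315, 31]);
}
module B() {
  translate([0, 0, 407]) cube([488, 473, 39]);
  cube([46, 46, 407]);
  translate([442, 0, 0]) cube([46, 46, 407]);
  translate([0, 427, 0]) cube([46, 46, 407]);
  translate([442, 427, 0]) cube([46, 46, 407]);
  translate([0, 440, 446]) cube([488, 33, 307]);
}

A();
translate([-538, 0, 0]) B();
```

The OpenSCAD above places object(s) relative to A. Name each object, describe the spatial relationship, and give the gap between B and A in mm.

A is a bookshelf. B is a chair. The chair is on the floor beside the bookshelf on its −x side. The gap between the chair and the bookshelf is 50 mm.

The chair's nearest face is 50 mm from the bookshelf's −x face.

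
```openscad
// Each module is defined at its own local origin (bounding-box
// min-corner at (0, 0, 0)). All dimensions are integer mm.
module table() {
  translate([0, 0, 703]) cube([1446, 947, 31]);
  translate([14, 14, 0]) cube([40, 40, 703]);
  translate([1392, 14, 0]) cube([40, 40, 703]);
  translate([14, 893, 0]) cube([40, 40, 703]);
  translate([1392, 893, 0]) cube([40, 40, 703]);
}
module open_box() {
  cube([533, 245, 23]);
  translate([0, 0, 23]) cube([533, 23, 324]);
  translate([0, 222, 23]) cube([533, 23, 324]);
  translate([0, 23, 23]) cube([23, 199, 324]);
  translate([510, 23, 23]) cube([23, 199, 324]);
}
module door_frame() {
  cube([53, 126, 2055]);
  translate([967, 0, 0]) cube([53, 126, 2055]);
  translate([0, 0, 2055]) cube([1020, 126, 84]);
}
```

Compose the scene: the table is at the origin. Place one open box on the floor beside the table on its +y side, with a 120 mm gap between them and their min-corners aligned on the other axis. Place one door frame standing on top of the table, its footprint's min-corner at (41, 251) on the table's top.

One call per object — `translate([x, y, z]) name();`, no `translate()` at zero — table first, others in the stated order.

table();
translate([0, 1067, 0]) open_box();
translate([41, 251, 734]) door_frame();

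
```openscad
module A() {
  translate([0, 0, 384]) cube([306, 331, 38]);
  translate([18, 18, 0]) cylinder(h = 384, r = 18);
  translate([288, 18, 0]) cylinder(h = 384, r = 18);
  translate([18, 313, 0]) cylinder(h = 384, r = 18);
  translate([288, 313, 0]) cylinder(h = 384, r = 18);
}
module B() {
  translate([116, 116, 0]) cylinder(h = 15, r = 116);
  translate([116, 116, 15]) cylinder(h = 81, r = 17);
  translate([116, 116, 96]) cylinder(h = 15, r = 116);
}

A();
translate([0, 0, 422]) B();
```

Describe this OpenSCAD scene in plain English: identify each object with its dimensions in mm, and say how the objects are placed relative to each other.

A is a four-legged stool. The seat is 306×331 mm, 38 mm thick, top at z = 422 mm. It stands on four round legs, each 36 mm in diameter, from z = 0 to the seat underside, each leg's axis is inset half a diameter from the nearest pair of seat edges (so the leg's bounding box is flush with the corner).

B is a spool: two coaxial disc flanges of radius 116 mm and thickness 15 mm, joined by a core cylinder of radius 17 mm and height 81 mm. The lower flange rests on z = 0 and the three cylinders share a vertical axis.

The spool is on top of the stool.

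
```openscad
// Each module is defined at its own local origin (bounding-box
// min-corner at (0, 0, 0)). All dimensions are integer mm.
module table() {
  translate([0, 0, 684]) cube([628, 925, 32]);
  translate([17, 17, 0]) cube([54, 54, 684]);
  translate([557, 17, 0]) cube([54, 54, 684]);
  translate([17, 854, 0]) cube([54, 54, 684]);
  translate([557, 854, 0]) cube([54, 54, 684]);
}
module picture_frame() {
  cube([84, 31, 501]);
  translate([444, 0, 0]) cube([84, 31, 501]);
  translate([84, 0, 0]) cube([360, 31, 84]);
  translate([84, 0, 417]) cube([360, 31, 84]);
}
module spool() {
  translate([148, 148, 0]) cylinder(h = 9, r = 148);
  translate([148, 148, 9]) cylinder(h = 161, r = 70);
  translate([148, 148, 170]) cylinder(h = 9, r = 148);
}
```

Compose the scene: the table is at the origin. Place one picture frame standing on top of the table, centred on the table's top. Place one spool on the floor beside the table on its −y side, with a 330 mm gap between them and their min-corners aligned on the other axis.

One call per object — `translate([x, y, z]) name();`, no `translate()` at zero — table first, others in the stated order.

table();
translate([50, 447, 716]) picture_frame();
translate([0, -626, 0]) spool();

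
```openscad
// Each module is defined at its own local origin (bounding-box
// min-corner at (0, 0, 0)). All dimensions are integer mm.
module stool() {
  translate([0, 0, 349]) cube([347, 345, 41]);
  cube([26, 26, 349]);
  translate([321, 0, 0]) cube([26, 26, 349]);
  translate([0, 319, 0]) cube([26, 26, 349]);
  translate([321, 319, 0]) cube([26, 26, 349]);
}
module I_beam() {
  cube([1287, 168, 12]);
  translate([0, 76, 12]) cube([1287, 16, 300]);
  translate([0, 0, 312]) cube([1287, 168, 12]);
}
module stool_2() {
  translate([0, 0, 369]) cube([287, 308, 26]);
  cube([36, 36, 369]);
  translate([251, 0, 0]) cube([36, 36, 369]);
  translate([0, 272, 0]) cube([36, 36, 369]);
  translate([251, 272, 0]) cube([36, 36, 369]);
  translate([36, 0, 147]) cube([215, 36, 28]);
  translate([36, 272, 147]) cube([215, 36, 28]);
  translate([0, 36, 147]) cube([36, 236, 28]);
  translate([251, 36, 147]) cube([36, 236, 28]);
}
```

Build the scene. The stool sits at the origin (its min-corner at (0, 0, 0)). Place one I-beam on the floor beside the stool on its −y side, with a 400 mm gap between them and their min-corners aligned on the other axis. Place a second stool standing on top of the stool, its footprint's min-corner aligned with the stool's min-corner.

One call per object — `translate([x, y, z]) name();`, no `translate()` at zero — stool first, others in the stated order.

stool();
translate([0, -568, 0]) I_beam();
translate([0, 0, 390]) stool_2();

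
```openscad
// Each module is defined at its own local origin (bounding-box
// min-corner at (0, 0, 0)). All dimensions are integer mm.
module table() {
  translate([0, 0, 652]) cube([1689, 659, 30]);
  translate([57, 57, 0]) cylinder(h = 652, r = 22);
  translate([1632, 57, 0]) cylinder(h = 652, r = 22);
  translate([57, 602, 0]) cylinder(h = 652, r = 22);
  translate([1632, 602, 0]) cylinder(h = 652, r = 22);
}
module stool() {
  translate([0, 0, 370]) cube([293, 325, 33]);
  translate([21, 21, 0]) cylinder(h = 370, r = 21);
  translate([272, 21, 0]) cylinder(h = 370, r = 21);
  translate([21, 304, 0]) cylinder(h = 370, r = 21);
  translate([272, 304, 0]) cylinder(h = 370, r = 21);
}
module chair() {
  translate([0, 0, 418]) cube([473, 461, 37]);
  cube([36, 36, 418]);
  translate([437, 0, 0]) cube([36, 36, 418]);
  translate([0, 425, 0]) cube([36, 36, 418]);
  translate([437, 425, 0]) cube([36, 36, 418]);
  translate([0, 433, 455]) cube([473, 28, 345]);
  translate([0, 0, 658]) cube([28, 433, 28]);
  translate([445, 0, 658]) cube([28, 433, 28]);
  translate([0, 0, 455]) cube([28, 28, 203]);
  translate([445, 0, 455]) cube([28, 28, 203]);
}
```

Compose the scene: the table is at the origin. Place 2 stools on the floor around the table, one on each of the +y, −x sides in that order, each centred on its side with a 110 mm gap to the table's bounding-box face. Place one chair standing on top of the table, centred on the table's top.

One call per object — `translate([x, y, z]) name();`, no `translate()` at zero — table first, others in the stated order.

table();
translate([698, 769, 0]) stool();
translate([-403, 167, 0]) stool();
translate([608, 99, 682]) chair();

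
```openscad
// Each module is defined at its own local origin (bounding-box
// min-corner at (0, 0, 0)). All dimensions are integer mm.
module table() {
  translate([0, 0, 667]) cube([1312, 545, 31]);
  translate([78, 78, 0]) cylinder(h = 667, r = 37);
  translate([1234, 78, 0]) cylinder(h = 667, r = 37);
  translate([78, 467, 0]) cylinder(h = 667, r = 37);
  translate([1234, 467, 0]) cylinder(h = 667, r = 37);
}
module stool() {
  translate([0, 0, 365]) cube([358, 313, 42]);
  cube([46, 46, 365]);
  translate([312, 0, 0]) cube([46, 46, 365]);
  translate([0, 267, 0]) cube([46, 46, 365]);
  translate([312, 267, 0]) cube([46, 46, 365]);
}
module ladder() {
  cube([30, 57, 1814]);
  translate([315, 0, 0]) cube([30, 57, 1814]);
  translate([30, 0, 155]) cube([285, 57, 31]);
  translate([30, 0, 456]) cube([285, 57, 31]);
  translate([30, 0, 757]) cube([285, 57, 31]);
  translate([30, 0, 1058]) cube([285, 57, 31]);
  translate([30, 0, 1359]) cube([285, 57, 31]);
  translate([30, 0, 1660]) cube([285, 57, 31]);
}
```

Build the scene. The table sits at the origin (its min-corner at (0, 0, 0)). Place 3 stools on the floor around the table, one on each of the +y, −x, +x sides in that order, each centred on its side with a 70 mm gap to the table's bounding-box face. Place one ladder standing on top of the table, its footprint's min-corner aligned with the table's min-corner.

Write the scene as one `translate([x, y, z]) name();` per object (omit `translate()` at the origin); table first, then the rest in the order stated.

table();
translate([477, 615, 0]) stool();
translate([-428, 116, 0]) stool();
translate([1382, 116, 0]) stool();
translate([0, 0, 698]) ladder();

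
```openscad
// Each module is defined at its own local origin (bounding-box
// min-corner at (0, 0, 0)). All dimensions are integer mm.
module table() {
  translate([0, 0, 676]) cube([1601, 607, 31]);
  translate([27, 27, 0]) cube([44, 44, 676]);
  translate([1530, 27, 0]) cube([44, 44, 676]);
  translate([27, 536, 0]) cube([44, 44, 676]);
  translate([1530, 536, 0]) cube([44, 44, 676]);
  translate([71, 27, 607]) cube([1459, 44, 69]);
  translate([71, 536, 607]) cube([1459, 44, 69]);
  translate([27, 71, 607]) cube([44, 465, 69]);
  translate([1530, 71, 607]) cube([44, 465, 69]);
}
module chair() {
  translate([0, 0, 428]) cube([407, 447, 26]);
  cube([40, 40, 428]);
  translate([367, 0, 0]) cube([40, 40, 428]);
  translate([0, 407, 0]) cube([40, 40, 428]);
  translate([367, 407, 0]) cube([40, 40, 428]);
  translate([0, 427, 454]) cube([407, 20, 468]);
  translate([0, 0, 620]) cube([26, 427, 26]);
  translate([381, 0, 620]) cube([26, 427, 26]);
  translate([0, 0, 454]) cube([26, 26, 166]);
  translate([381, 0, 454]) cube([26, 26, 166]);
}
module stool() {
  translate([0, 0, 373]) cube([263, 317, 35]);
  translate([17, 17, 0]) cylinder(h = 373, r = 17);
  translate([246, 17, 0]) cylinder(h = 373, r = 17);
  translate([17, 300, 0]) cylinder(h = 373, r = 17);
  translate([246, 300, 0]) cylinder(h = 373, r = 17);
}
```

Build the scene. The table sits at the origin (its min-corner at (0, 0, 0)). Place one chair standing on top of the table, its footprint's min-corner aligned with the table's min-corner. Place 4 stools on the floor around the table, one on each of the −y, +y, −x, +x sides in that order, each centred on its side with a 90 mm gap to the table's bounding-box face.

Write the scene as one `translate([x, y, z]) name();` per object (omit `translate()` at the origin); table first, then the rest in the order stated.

table();
translate([0, 0, 707]) chair();
translate([669, -407, 0]) stool();
translate([669, 697, 0]) stool();
translate([-353, 145, 0]) stool();
translate([1691, 145, 0]) stool();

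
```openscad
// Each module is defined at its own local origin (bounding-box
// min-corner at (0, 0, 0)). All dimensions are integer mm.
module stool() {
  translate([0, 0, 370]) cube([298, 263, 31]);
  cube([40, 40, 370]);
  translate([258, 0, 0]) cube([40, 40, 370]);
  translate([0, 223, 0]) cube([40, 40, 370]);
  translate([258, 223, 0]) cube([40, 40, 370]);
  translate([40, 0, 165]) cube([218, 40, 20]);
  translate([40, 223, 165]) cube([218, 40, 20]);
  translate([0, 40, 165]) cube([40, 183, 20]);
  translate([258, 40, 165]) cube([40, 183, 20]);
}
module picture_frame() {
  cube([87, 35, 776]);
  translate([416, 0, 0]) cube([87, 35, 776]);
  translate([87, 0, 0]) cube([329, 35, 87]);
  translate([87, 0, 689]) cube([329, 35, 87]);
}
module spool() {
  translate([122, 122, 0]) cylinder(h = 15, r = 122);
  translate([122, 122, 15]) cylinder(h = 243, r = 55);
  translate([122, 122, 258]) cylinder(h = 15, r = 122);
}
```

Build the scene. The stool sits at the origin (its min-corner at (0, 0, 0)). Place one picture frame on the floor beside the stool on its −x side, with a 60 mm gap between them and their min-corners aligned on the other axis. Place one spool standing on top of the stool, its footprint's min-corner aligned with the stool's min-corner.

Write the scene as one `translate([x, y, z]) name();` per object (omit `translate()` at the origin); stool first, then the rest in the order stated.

stool();
translate([-563, 0, 0]) picture_frame();
translate([0, 0, 401]) spool();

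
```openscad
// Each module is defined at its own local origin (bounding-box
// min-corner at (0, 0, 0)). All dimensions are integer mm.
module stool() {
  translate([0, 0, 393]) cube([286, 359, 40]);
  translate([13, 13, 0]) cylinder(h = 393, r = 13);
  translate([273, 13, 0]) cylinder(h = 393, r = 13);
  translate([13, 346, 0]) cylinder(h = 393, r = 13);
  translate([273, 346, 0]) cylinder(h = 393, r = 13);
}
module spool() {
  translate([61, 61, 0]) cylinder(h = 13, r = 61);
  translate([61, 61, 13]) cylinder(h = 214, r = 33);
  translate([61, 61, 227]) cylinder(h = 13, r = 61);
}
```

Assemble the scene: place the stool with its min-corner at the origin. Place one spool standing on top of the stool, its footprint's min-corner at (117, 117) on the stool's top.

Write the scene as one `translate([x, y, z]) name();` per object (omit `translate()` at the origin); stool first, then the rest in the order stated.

stool();
translate([117, 117, 433]) spool();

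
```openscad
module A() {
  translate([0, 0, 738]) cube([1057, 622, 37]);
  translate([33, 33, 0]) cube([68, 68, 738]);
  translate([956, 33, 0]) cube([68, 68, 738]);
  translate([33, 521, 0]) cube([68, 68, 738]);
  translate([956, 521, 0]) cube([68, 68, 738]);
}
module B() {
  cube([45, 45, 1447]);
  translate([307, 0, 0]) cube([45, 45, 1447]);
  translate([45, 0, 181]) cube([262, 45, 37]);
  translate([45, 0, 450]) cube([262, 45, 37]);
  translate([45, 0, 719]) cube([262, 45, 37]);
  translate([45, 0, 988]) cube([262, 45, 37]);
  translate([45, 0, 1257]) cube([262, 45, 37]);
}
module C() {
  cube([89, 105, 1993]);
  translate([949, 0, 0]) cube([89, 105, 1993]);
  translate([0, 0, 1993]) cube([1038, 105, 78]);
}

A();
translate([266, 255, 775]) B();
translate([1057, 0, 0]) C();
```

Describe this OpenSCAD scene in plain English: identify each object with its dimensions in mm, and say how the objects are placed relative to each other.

A is a table with a 1057×622 mm rectangular top, 37 mm thick, top surface at z = 775 mm, supported by four 68×68 mm square legs, each inset 33 mm from the nearest pair of top edges, running from the floor.

B is a straight ladder. Two 45×45 mm vertical rails, 1447 mm tall, stand 352 mm apart (outside-to-outside) with their front faces coplanar on the −y side. 5 rungs, each 45 mm deep and 37 mm tall, span between the inner faces of the rails, front faces flush with the rails. The lowest rung's underside is at z = 181 mm and rungs are spaced 269 mm apart (underside to underside).

C is a door frame. The clear opening is 860 mm wide and 1993 mm high. Two 89 mm wide jambs, 105 mm deep, stand either side of the opening from the floor to the top of the opening. A 78 mm thick head sits across the top of both jambs, spanning the full outside width of the frame.

The ladder is on top of the table. The door frame is against the table's +x side, with their −y faces flush.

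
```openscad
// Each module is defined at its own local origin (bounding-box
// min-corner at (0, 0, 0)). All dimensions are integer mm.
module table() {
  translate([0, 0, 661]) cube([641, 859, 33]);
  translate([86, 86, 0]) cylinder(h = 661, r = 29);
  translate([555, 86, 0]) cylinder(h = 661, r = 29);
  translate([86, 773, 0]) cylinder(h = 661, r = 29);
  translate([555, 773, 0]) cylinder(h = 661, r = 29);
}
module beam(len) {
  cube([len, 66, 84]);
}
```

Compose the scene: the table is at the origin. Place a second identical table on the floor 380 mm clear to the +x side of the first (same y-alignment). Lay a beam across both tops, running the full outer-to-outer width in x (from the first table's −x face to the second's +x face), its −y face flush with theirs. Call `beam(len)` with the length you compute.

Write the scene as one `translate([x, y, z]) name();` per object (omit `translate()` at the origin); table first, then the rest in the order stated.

table();
translate([1021, 0, 0]) table();
translate([0, 0, 694]) beam(1662);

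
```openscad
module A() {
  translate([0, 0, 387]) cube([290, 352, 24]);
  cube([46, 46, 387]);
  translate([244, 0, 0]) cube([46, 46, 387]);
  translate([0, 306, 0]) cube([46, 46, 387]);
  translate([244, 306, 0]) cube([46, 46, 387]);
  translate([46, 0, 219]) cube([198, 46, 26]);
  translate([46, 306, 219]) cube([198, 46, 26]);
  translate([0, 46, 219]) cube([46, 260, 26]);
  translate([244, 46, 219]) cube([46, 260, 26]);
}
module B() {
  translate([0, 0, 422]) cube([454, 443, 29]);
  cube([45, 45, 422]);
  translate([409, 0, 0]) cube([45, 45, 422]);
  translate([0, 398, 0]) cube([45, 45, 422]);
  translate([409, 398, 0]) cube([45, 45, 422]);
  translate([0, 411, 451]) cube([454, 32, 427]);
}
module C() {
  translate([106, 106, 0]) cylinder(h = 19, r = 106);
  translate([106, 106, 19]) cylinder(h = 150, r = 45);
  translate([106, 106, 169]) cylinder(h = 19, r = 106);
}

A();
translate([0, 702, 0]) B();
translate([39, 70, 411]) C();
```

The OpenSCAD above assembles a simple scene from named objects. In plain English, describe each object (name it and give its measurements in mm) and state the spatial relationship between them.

A is a simple wooden stool: a rectangular seat 290 mm (x) by 352 mm (y), 24 mm thick, top face at z = 411 mm, on four square legs, each 46×46 mm in cross-section. The legs rest on z = 0, each flush with a corner of the seat. Four stretchers, 46 mm wide and 26 mm tall, connect adjacent legs with their undersides at z = 219 mm, each running between the inner faces of the legs it joins and aligned with the legs' outer faces on the other axis.

B is a chair: 454×443 mm seat, 29 mm thick, top at z = 451 mm, on four 45 mm square corner legs flush with the seat edges. A 32 mm thick backrest slab spans the full seat width, extending 427 mm above the seat top, its back face flush with the seat's +y edge.

C is a spool: two coaxial disc flanges of radius 106 mm and thickness 19 mm, joined by a core cylinder of radius 45 mm and height 150 mm. The lower flange rests on z = 0 and the three cylinders share a vertical axis.

The chair is on the floor beside the stool on its +y side. The spool is on top of the stool, centred.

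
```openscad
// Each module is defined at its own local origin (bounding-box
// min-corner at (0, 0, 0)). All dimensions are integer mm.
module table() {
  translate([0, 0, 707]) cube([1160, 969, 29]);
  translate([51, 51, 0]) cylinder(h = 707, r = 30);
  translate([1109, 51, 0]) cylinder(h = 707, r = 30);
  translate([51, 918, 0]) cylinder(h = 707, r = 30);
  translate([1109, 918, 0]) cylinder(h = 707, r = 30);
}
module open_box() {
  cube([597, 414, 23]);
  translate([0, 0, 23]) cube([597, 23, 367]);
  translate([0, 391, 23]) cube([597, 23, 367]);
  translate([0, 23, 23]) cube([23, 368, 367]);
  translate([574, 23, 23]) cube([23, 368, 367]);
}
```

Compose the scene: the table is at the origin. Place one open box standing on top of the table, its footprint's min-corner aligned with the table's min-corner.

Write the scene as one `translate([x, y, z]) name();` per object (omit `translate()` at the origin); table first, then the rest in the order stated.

table();
translate([0, 0, 736]) open_box();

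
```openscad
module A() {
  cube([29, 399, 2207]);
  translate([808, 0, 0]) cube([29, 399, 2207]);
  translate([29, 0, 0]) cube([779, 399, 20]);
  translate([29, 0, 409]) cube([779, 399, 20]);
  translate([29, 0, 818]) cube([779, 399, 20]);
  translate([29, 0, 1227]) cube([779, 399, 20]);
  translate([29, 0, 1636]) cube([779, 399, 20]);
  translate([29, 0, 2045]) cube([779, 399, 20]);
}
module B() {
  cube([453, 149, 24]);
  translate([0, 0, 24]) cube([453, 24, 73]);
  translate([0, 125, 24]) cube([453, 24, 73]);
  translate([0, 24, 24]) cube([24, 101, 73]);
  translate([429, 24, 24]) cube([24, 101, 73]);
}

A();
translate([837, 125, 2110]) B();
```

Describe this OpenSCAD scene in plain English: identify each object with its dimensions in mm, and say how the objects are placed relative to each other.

A is an open bookshelf. Two side panels, each 29 mm thick, 399 mm deep and 2207 mm tall, stand 837 mm apart (outside-to-outside). Between them sit 6 shelves, each 20 mm thick and 399 mm deep, spanning the full gap between the sides. The bottom shelf rests on the floor (its underside at z = 0) and the clear gap between one shelf's top and the next shelf's underside is 389 mm.

B is an open storage box with external size 453×149×97 mm and wall thickness 24 mm (the base is also 24 mm thick). The base covers the whole footprint; the four walls stand on the base, with the y-facing walls full-width and the x-facing walls fitting between their inner faces.

The open box is beside the bookshelf with their tops flush at z = 2207.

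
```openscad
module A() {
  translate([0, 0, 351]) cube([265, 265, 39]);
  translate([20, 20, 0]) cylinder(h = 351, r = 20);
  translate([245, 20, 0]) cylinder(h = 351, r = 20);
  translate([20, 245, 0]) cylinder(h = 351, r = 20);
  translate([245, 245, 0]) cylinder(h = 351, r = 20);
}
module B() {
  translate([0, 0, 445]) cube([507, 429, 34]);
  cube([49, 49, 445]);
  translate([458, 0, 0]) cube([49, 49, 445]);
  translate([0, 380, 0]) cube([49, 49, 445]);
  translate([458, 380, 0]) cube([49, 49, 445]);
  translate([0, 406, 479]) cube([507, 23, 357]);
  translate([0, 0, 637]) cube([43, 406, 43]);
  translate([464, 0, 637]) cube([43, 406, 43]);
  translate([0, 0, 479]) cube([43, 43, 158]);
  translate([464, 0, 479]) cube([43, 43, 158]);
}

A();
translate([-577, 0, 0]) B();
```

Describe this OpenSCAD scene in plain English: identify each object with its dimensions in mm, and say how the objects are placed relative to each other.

A is a four-legged stool. The seat is 265×265 mm, 39 mm thick, top at z = 390 mm. It stands on four round legs, each 40 mm in diameter, from z = 0 to the seat underside, each leg's axis is inset half a diameter from the nearest pair of seat edges (so the leg's bounding box is flush with the corner).

B is a chair: 507×429 mm seat, 34 mm thick, top at z = 479 mm, on four 49 mm square corner legs flush with the seat edges. A 23 mm thick backrest slab spans the full seat width, extending 357 mm above the seat top, its back face flush with the seat's +y edge. Two armrests of 43×43 mm section run along each side from the seat's front edge to the front of the backrest, top faces 201 mm above the seat top and outer faces flush with the seat's x-edges; a 43×43 mm post under the front of each armrest stands on the seat at the front corner.

The chair is on the floor beside the stool on its −x side.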